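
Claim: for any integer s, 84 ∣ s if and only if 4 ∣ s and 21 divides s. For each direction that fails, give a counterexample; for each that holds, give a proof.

Both directions hold; the statement is true.

Forward direction. If 84 ∣ s, write s = 84q. Since 84 = 21·4, s = 4·(21q), so 4 ∣ s; and since 84 = 4·21, s = 21·(4q), so 21 ∣ s.

Converse. Suppose 4 ∣ s and 21 ∣ s. Any common multiple of 4 and 21 is a multiple of their lcm; here gcd(4, 21) = 1, so lcm(4, 21) = 4·21 = 84, so 84 ∣ s.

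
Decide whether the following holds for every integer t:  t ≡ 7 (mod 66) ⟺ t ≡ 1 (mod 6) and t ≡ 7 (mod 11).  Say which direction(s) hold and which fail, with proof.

(→) Suppose t ≡ 7 (mod 66); write t = 66j + 7. Since 6 ∣ 66, reducing mod 6 gives t ≡ 7 ≡ 1 (mod 6); since 11 ∣ 66, reducing mod 11 gives t ≡ 7 (mod 11).

(←) Conversely, if t ≡ 1 (mod 6) and t ≡ 7 (mod 11), then by the Chinese remainder theorem t ≡ 7 (mod 66). This is exactly t ≡ 7 (mod 66).

The biconditional holds.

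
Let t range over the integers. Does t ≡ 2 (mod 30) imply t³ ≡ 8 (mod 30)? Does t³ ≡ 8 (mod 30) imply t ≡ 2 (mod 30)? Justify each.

(⟸) Suppose t³ ≡ 8 (mod 30). The only residue r in {0, …, 29} with r³ ≡ 8 (mod 30) is r = 2, so t ≡ 2 (mod 30).

(⟹) Suppose t ≡ 2 (mod 30). Write t = 30j + 2. Then (30j + 2)³ = 27000j³ + 5400j² + 360j + 8 = 30(900j³ + 180j² + 12j) + 8, so t³ ≡ 8 (mod 30).

Both directions hold.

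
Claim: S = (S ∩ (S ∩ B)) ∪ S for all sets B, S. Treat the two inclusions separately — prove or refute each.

(⊇) Let x ∈ (S ∩ (S ∩ B)) ∪ S. Then either x ∈ S and x ∉ B; or x ∈ B ∩ S. In each case x ∈ S, so (S ∩ (S ∩ B)) ∪ S ⊆ S.

(⊆) Let x ∈ S. Then either x ∈ S and x ∉ B; or x ∈ B ∩ S. In each case x ∈ (S ∩ (S ∩ B)) ∪ S, so S ⊆ (S ∩ (S ∩ B)) ∪ S.

Both inclusions hold; the sets are equal.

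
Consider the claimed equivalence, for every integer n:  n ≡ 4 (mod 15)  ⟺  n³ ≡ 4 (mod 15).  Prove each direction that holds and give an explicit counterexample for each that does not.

Forward direction. Suppose n ≡ 4 (mod 15). Write n = 15j + 4. Then (15j + 4)³ = 3375j³ + 2700j² + 720j + 64 = 15(225j³ + 180j² + 48j + 4) + 4, so n³ ≡ 4 (mod 15).

Converse. Suppose n³ ≡ 4 (mod 15). The only residue r in {0, …, 14} with r³ ≡ 4 (mod 15) is r = 4, so n ≡ 4 (mod 15).

Both directions hold.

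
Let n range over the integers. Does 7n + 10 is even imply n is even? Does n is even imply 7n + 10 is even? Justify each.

(⇐) Suppose n is even; write n = 2j. Then 7n + 10 = 7·(2j) + 10 = 2·7j + 10, which is even.

(⇒) Suppose 7n + 10 is even. Since 7 is odd, 7n and n have the same parity, so 7n + 10 ≡ n + 10 (mod 2). As 10 is even, 7n + 10 is even exactly when n is even. Thus n is even.

Both implications hold.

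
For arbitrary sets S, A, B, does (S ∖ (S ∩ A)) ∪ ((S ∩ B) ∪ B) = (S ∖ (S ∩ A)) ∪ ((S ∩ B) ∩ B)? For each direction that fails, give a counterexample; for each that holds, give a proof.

Forward inclusion. This inclusion fails. Take S = ∅, A = ∅, B = {1}; then 1 ∈ (S ∖ (S ∩ A)) ∪ ((S ∩ B) ∪ B) but 1 ∉ (S ∖ (S ∩ A)) ∪ ((S ∩ B) ∩ B).

Reverse inclusion. Let x ∈ (S ∖ (S ∩ A)) ∪ ((S ∩ B) ∩ B). Then either x ∈ S and x ∉ A, B; or x ∈ S ∩ B and x ∉ A; or x ∈ S ∩ A ∩ B. In each case x ∈ (S ∖ (S ∩ A)) ∪ ((S ∩ B) ∪ B), so (S ∖ (S ∩ A)) ∪ ((S ∩ B) ∩ B) ⊆ (S ∖ (S ∩ A)) ∪ ((S ∩ B) ∪ B).

(⊆) fails; (⊇) holds.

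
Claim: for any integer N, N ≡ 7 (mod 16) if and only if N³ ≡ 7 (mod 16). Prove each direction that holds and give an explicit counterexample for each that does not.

Both implications hold.

(⟹) Suppose N ≡ 7 (mod 16). Write N = 16j + 7. Then (16j + 7)³ = 4096j³ + 5376j² + 2352j + 343 = 16(256j³ + 336j² + 147j + 21) + 7, so N³ ≡ 7 (mod 16).

(⟸) Conversely, suppose N³ ≡ 7 (mod 16). The only residue r in {0, …, 15} with r³ ≡ 7 (mod 16) is r = 7, so N ≡ 7 (mod 16).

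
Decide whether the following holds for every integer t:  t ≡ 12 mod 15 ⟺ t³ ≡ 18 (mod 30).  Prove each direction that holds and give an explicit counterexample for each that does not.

The forward direction fails; the converse holds.

(←) The residues r modulo 30 with r³ ≡ 18 (mod 30) are exactly {12}, and each is ≡ 12 (mod 15).

(→) This fails: take t = 27. Then 27 ≡ 12 (mod 15), but 27³ = 19683 ≡ 3 (mod 30), not 18.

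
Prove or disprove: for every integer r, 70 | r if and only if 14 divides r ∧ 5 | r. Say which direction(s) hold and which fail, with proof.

Both implications hold.

(⇐) Suppose 14 ∣ r and 5 ∣ r. Any common multiple of 14 and 5 is a multiple of their lcm; here gcd(14, 5) = 1, so lcm(14, 5) = 14·5 = 70, so 70 ∣ r.

(⇒) If 70 ∣ r, write r = 70q. Since 70 = 5·14, r = 14·(5q), so 14 ∣ r; and since 70 = 14·5, r = 5·(14q), so 5 ∣ r.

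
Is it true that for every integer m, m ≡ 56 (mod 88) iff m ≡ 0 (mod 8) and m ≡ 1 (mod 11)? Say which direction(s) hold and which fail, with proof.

(⟹) Suppose m ≡ 56 (mod 88); write m = 88j + 56. Since 8 ∣ 88, reducing mod 8 gives m ≡ 56 ≡ 0 (mod 8); since 11 ∣ 88, reducing mod 11 gives m ≡ 56 ≡ 1 (mod 11).

(⟸) Conversely, if m ≡ 0 (mod 8) and m ≡ 1 (mod 11), then by the Chinese remainder theorem m ≡ 56 (mod 88). This is exactly m ≡ 56 (mod 88).

Both implications hold.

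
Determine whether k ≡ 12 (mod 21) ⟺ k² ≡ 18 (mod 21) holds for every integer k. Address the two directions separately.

The forward direction holds; the converse fails.

(⟹) Suppose k ≡ 12 (mod 21). Write k = 21j + 12. Then (21j + 12)² = 441j² + 504j + 144 = 21(21j² + 24j + 6) + 18, so k² ≡ 18 (mod 21).

(⟸) This fails: take k = 9. Then 9² = 81 ≡ 18 (mod 21), yet 9 ≡ 9 (mod 21), not 12.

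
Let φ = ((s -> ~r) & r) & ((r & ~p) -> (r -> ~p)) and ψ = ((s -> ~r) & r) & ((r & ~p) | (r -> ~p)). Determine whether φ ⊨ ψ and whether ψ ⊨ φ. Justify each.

(→) This fails. Under p = T, r = T, s = F, the left side is true but the right side is false.

(←) Assume the antecedent. If p is true, the antecedent cannot hold. If p is false, the antecedent forces (p = F, r = T, s = F), and the consequent holds there. Either way the consequent holds.

(⇒) fails; (⇐) holds.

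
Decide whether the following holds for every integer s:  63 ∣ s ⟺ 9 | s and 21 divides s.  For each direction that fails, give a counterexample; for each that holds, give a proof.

(⟹) If 63 ∣ s, write s = 63q. Since 63 = 7·9, s = 9·(7q), so 9 ∣ s; and since 63 = 3·21, s = 21·(3q), so 21 ∣ s.

(⟸) Suppose 9 ∣ s and 21 ∣ s. Any common multiple of 9 and 21 is a multiple of their lcm; here lcm(9, 21) = 9·21/gcd(9, 21) = 189/3 = 63, so 63 ∣ s.

The biconditional holds.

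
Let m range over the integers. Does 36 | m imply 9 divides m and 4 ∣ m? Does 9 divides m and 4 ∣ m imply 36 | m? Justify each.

Both directions hold.

[⇒] If 36 ∣ m, write m = 36q. Since 36 = 4·9, m = 9·(4q), so 9 ∣ m; and since 36 = 9·4, m = 4·(9q), so 4 ∣ m.

[⇐] Suppose 9 ∣ m and 4 ∣ m. Any common multiple of 9 and 4 is a multiple of their lcm; here gcd(9, 4) = 1, so lcm(9, 4) = 9·4 = 36, so 36 ∣ m.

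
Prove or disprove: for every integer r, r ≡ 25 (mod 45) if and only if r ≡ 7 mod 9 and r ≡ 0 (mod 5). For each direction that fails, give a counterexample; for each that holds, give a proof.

(⇒) Suppose r ≡ 25 (mod 45); write r = 45j + 25. Since 9 ∣ 45, reducing mod 9 gives r ≡ 25 ≡ 7 (mod 9); since 5 ∣ 45, reducing mod 5 gives r ≡ 25 ≡ 0 (mod 5).

(⇐) Conversely, if r ≡ 7 (mod 9) and r ≡ 0 (mod 5), then by the Chinese remainder theorem r ≡ 25 (mod 45). This is exactly r ≡ 25 (mod 45).

Both directions hold.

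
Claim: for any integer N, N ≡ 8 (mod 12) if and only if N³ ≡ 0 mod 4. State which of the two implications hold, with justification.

[⇒] Suppose N ≡ 8 (mod 12). Then N³ ≡ 8³ = 512 (mod 12), and since 4 ∣ 12, also N³ ≡ 0 (mod 4).

[⇐] This fails: take N = 0. Then 0³ = 0 ≡ 0 (mod 4), yet 0 ≡ 0 (mod 12), not 8.

Only the forward implication holds.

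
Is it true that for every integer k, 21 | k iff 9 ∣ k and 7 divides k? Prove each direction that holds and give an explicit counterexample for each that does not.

(⟹) This fails: take k = 21. Certainly 21 ∣ 21, but 9 ∤ 21.

(⟸) Suppose 9 ∣ k and 7 ∣ k. Any common multiple of 9 and 7 is a multiple of their lcm; here gcd(9, 7) = 1, so lcm(9, 7) = 9·7 = 63, so 63 ∣ k. Since 21 ∣ 63, it follows that 21 ∣ k.

Only the converse holds.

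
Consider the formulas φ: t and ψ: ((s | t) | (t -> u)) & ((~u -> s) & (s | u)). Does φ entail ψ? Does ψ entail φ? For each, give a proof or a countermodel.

Neither direction holds.

(→) This fails. Under u = F, t = T, s = F, the left side is true but the right side is false.

(←) This fails. Under u = T, t = F, s = F, the left side is false but the right side is true.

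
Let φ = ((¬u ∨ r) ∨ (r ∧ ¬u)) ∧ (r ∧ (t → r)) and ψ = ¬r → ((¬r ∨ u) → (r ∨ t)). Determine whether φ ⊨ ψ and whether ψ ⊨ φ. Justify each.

(→) Assume the antecedent. If u is true, the antecedent forces (u = T, t = F, r = T) or (u = T, t = T, r = T), and ¬r → ((¬r ∨ u) → (r ∨ t)) holds there. If u is false, the antecedent forces (u = F, t = F, r = T) or (u = F, t = T, r = T), and ¬r → ((¬r ∨ u) → (r ∨ t)) holds there. Either way ¬r → ((¬r ∨ u) → (r ∨ t)) holds.

(←) This fails. Under u = F, t = T, r = F, the left side is false but the right side is true.

Not equivalent: only (⇒) holds.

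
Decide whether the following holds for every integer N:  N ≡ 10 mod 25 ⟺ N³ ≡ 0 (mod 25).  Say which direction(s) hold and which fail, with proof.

(⟹) Suppose N ≡ 10 mod 25. Write N = 25j + 10. Then (25j + 10)³ = 15625j³ + 18750j² + 7500j + 1000 = 25(625j³ + 750j² + 300j + 40) + 0, so N³ ≡ 0 (mod 25).

(⟸) This fails: take N = 0. Then 0³ = 0 ≡ 0 (mod 25), yet 0 ≡ 0 (mod 25), not 10.

Not equivalent: only (⇒) holds.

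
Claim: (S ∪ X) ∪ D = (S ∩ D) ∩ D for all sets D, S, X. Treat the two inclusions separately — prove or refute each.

Reverse inclusion. Let x ∈ (S ∩ D) ∩ D. Then either x ∈ D ∩ S and x ∉ X; or x ∈ D ∩ S ∩ X. In each case x ∈ (S ∪ X) ∪ D, so (S ∩ D) ∩ D ⊆ (S ∪ X) ∪ D.

Forward inclusion. This inclusion fails. Take D = {1}, S = ∅, X = ∅; then 1 ∈ (S ∪ X) ∪ D but 1 ∉ (S ∩ D) ∩ D.

Only the reverse inclusion holds.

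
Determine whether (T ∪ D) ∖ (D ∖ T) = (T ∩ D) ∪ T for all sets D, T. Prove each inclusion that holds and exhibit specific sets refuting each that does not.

Both inclusions hold; the sets are equal.

Forward inclusion. Let x ∈ (T ∪ D) ∖ (D ∖ T). Then either x ∈ T and x ∉ D; or x ∈ D ∩ T. In each case x ∈ (T ∩ D) ∪ T, so (T ∪ D) ∖ (D ∖ T) ⊆ (T ∩ D) ∪ T.

Reverse inclusion. Let x ∈ (T ∩ D) ∪ T. Then either x ∈ T and x ∉ D; or x ∈ D ∩ T. In each case x ∈ (T ∪ D) ∖ (D ∖ T), so (T ∩ D) ∪ T ⊆ (T ∪ D) ∖ (D ∖ T).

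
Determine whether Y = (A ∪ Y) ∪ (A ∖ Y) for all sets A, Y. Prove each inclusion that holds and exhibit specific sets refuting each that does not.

(⟸) This inclusion fails. Take A = {1}, Y = ∅; then 1 ∈ (A ∪ Y) ∪ (A ∖ Y) but 1 ∉ Y.

(⟹) Let x ∈ Y. Then either x ∈ Y and x ∉ A; or x ∈ A ∩ Y. In each case x ∈ (A ∪ Y) ∪ (A ∖ Y), so Y ⊆ (A ∪ Y) ∪ (A ∖ Y).

(⊆) holds; (⊇) fails.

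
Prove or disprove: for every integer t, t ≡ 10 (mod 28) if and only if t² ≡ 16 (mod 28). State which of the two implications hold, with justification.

(⟸) This fails: take t = 4. Then 4² = 16 ≡ 16 (mod 28), yet 4 ≡ 4 (mod 28), not 10.

(⟹) Suppose t ≡ 10 (mod 28). Write t = 28j + 10. Then (28j + 10)² = 784j² + 560j + 100 = 28(28j² + 20j + 3) + 16, so t² ≡ 16 (mod 28).

Only the forward direction holds.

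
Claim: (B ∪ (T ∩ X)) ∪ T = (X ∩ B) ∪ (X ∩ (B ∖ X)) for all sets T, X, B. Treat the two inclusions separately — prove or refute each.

Forward inclusion. This inclusion fails. Take T = {1}, X = ∅, B = ∅; then 1 ∈ (B ∪ (T ∩ X)) ∪ T but 1 ∉ (X ∩ B) ∪ (X ∩ (B ∖ X)).

Reverse inclusion. Let x ∈ (X ∩ B) ∪ (X ∩ (B ∖ X)). Then either x ∈ X ∩ B and x ∉ T; or x ∈ T ∩ X ∩ B. In each case x ∈ (B ∪ (T ∩ X)) ∪ T, so (X ∩ B) ∪ (X ∩ (B ∖ X)) ⊆ (B ∪ (T ∩ X)) ∪ T.

The sets are not equal: only the reverse inclusion holds.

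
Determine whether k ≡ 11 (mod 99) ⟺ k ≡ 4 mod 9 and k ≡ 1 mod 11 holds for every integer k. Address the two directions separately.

[⇒] This fails: k = 11 gives 11 ≡ 11 (mod 99) but 11 ≡ 2 (mod 9), so the conjunction on the right does not hold.

[⇐] This fails: k = 67 satisfies both congruences on the right (67 ≡ 4 mod 9 and 67 ≡ 1 mod 11) yet 67 ≡ 67 (mod 99), not 11.

Neither implication holds.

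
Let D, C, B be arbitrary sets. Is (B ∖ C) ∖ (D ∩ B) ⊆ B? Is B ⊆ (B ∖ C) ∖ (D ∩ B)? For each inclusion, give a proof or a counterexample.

(⊆) Let x ∈ (B ∖ C) ∖ (D ∩ B). Then x ∈ B and x ∉ D, C, from which x ∈ B.

(⊇) This inclusion fails. Take D = {1}, C = ∅, B = {1}; then 1 ∈ B but 1 ∉ (B ∖ C) ∖ (D ∩ B).

Only the forward inclusion holds.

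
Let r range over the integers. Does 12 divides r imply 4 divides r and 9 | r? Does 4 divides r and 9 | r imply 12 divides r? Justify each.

(⇒) fails; (⇐) holds.

[⇒] This fails: take r = 12. Certainly 12 ∣ 12, but 9 ∤ 12.

[⇐] Suppose 4 ∣ r and 9 ∣ r. Any common multiple of 4 and 9 is a multiple of their lcm; here gcd(4, 9) = 1, so lcm(4, 9) = 4·9 = 36, so 36 ∣ r. Since 12 ∣ 36, it follows that 12 ∣ r.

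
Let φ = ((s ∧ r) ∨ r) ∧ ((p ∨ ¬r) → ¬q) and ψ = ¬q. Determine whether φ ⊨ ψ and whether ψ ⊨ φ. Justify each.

Neither direction holds.

Forward direction. This fails. Under p = F, r = T, q = T, s = F, the left side is true but the right side is false.

Converse. This fails. Under p = F, r = F, q = F, s = F, the left side is false but the right side is true.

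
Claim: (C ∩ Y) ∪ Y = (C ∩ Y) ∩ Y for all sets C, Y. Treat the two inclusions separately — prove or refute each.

Forward inclusion. This inclusion fails. Take C = ∅, Y = {1}; then 1 ∈ (C ∩ Y) ∪ Y but 1 ∉ (C ∩ Y) ∩ Y.

Reverse inclusion. Let x ∈ (C ∩ Y) ∩ Y. Then x ∈ C ∩ Y, from which x ∈ (C ∩ Y) ∪ Y.

(⊆) fails; (⊇) holds.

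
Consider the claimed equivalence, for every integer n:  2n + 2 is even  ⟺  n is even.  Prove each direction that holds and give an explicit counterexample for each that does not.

(⇒) fails; (⇐) holds.

Converse. Suppose n is even. Since 2 is even, 2n is even for every n, so 2n + 2 has the same parity as 2, which is even. Hence 2n + 2 is even.

Forward direction. This fails: take n = 5. Then 2n + 2 = 12, which is even, yet n = 5 is odd, not even.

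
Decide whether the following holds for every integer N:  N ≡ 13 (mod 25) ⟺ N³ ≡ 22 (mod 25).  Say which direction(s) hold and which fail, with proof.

Equivalent; both directions hold.

[⇒] Suppose N ≡ 13 (mod 25). Write N = 25j + 13. Then (25j + 13)³ = 15625j³ + 24375j² + 12675j + 2197 = 25(625j³ + 975j² + 507j + 87) + 22, so N³ ≡ 22 (mod 25).

[⇐] Conversely, suppose N³ ≡ 22 (mod 25). The only residue r in {0, …, 24} with r³ ≡ 22 (mod 25) is r = 13, so N ≡ 13 (mod 25).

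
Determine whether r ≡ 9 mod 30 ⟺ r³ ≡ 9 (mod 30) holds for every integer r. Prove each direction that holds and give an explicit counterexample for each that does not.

Both directions hold; the statement is true.

(⇒) Suppose r ≡ 9 mod 30. Write r = 30j + 9. Then (30j + 9)³ = 27000j³ + 24300j² + 7290j + 729 = 30(900j³ + 810j² + 243j + 24) + 9, so r³ ≡ 9 (mod 30).

(⇐) Conversely, suppose r³ ≡ 9 (mod 30). The only residue r in {0, …, 29} with r³ ≡ 9 (mod 30) is r = 9, so r ≡ 9 (mod 30).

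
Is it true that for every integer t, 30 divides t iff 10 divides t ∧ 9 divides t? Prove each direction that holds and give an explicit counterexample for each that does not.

(⇒) This fails: take t = 30. Certainly 30 ∣ 30, but 9 ∤ 30.

(⇐) Suppose 10 ∣ t and 9 ∣ t. Any common multiple of 10 and 9 is a multiple of their lcm; here gcd(10, 9) = 1, so lcm(10, 9) = 10·9 = 90, so 90 ∣ t. Since 30 ∣ 90, it follows that 30 ∣ t.

(⇒) fails; (⇐) holds.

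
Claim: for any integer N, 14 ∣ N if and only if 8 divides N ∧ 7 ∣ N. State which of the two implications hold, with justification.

Forward direction. This fails: take N = 14. Certainly 14 ∣ 14, but 8 ∤ 14.

Converse. Suppose 8 ∣ N and 7 ∣ N. Any common multiple of 8 and 7 is a multiple of their lcm; here gcd(8, 7) = 1, so lcm(8, 7) = 8·7 = 56, so 56 ∣ N. Since 14 ∣ 56, it follows that 14 ∣ N.

Only the reverse direction holds.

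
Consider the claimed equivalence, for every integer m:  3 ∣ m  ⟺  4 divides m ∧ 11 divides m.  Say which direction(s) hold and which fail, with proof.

Neither implication holds.

(⟹) This fails: take m = 3. Certainly 3 ∣ 3, but 4 ∤ 3.

(⟸) This fails: take m = 44. Both 4 ∣ 44 and 11 ∣ 44, yet 44 is not a multiple of 3 (since 44 = 14·3 + 2), so 3 ∤ 44.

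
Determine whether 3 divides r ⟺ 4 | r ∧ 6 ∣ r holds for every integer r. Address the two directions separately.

(⇒) fails; (⇐) holds.

Converse. Suppose 4 ∣ r and 6 ∣ r. Any common multiple of 4 and 6 is a multiple of their lcm; here lcm(4, 6) = 4·6/gcd(4, 6) = 24/2 = 12, so 12 ∣ r. Since 3 ∣ 12, it follows that 3 ∣ r.

Forward direction. This fails: take r = 3. Certainly 3 ∣ 3, but 4 ∤ 3.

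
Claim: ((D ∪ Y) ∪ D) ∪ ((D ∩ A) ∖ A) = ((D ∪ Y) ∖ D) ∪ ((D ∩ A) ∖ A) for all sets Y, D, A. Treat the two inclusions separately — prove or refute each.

(⊇) Let x ∈ ((D ∪ Y) ∖ D) ∪ ((D ∩ A) ∖ A). Then either x ∈ Y and x ∉ D, A; or x ∈ Y ∩ A and x ∉ D. In each case x ∈ ((D ∪ Y) ∪ D) ∪ ((D ∩ A) ∖ A), so ((D ∪ Y) ∖ D) ∪ ((D ∩ A) ∖ A) ⊆ ((D ∪ Y) ∪ D) ∪ ((D ∩ A) ∖ A).

(⊆) This inclusion fails. Take Y = ∅, D = {1}, A = ∅; then 1 ∈ ((D ∪ Y) ∪ D) ∪ ((D ∩ A) ∖ A) but 1 ∉ ((D ∪ Y) ∖ D) ∪ ((D ∩ A) ∖ A).

(⊆) fails; (⊇) holds.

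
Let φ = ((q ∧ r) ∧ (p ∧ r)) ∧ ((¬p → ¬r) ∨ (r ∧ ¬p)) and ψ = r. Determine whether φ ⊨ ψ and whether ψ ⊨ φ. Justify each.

The forward direction holds; the converse fails.

[⇐] This fails. Under r = T, q = F, p = F, the left side is false but the right side is true.

[⇒] Assume the antecedent. If r is true, r reduces to true regardless of the other variables. If r is false, the antecedent cannot hold. Either way r holds.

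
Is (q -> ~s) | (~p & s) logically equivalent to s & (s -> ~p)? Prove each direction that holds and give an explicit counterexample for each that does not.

(⟹) This fails. Under s = F, q = F, p = F, the left side is true but the right side is false.

(⟸) Assume the antecedent. If s is true, the antecedent forces (s = T, q = F, p = F) or (s = T, q = T, p = F), and (q -> ~s) | (~p & s) holds there. If s is false, the antecedent cannot hold. Either way (q -> ~s) | (~p & s) holds.

Only the reverse direction holds.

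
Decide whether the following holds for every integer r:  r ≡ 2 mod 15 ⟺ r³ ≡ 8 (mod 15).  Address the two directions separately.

(←) Suppose r³ ≡ 8 (mod 15). The only residue r in {0, …, 14} with r³ ≡ 8 (mod 15) is r = 2, so r ≡ 2 (mod 15).

(→) Suppose r ≡ 2 mod 15. Write r = 15j + 2. Then (15j + 2)³ = 3375j³ + 1350j² + 180j + 8 = 15(225j³ + 90j² + 12j) + 8, so r³ ≡ 8 (mod 15).

Both implications hold.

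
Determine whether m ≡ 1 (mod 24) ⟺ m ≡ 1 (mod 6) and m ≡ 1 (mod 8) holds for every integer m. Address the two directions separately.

[⇒] Suppose m ≡ 1 (mod 24); write m = 24j + 1. Since 6 ∣ 24, reducing mod 6 gives m ≡ 1 (mod 6); since 8 ∣ 24, reducing mod 8 gives m ≡ 1 (mod 8).

[⇐] Conversely, if m ≡ 1 (mod 6) and m ≡ 1 (mod 8), then by the Chinese remainder theorem m ≡ 1 (mod 24). This is exactly m ≡ 1 (mod 24).

Both directions hold.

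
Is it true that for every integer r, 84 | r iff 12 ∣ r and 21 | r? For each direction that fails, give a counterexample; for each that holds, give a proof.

[⇒] If 84 ∣ r, write r = 84q. Since 84 = 7·12, r = 12·(7q), so 12 ∣ r; and since 84 = 4·21, r = 21·(4q), so 21 ∣ r.

[⇐] Suppose 12 ∣ r and 21 ∣ r. Any common multiple of 12 and 21 is a multiple of their lcm; here lcm(12, 21) = 12·21/gcd(12, 21) = 252/3 = 84, so 84 ∣ r.

Equivalent; both directions hold.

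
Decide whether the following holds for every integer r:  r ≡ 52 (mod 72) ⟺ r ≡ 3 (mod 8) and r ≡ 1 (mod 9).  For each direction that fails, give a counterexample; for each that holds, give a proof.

Both directions fail.

(⇒) This fails: r = 52 gives 52 ≡ 52 (mod 72) but 52 ≡ 4 (mod 8), so the conjunction on the right does not hold.

(⇐) This fails: r = 19 satisfies both congruences on the right (19 ≡ 3 mod 8 and 19 ≡ 1 mod 9) yet 19 ≡ 19 (mod 72), not 52.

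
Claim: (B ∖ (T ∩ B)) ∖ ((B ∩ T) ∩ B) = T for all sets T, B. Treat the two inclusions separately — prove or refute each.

Both inclusions fail.

(⟹) This inclusion fails. Take T = ∅, B = {1}; then 1 ∈ (B ∖ (T ∩ B)) ∖ ((B ∩ T) ∩ B) but 1 ∉ T.

(⟸) This inclusion fails. Take T = {1}, B = ∅; then 1 ∈ T but 1 ∉ (B ∖ (T ∩ B)) ∖ ((B ∩ T) ∩ B).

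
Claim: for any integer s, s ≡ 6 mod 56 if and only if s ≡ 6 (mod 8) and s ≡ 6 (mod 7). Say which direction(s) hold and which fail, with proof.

Forward direction. Suppose s ≡ 6 (mod 56); write s = 56j + 6. Since 8 ∣ 56, reducing mod 8 gives s ≡ 6 (mod 8); since 7 ∣ 56, reducing mod 7 gives s ≡ 6 (mod 7).

Converse. If s ≡ 6 (mod 8) and s ≡ 6 (mod 7), then by the Chinese remainder theorem s ≡ 6 (mod 56). This is exactly s ≡ 6 (mod 56).

Equivalent; both directions hold.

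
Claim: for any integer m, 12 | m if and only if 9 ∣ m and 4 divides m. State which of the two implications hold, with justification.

Not equivalent: only (⇐) holds.

Forward direction. This fails: take m = 12. Certainly 12 ∣ 12, but 9 ∤ 12.

Converse. Suppose 9 ∣ m and 4 ∣ m. Any common multiple of 9 and 4 is a multiple of their lcm; here gcd(9, 4) = 1, so lcm(9, 4) = 9·4 = 36, so 36 ∣ m. Since 12 ∣ 36, it follows that 12 ∣ m.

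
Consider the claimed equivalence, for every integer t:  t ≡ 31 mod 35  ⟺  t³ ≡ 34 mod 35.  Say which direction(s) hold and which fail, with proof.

Neither implication holds.

(→) This fails: take t = 31. Then 31 ≡ 31 (mod 35), but 31³ = 29791 ≡ 6 (mod 35), not 34.

(←) This fails: take t = 19. Then 19³ = 6859 ≡ 34 (mod 35), yet 19 ≡ 19 (mod 35), not 31.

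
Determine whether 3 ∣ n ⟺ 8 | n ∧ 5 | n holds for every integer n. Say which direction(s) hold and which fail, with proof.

(⇒) fails and (⇐) fails.

Forward direction. This fails: take n = 3. Certainly 3 ∣ 3, but 8 ∤ 3.

Converse. This fails: take n = 40. Both 8 ∣ 40 and 5 ∣ 40, yet 40 is not a multiple of 3 (since 40 = 13·3 + 1), so 3 ∤ 40.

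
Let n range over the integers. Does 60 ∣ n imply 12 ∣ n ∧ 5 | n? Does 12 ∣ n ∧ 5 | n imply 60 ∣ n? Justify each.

(⇒) If 60 ∣ n, write n = 60q. Since 60 = 5·12, n = 12·(5q), so 12 ∣ n; and since 60 = 12·5, n = 5·(12q), so 5 ∣ n.

(⇐) Suppose 12 ∣ n and 5 ∣ n. Any common multiple of 12 and 5 is a multiple of their lcm; here gcd(12, 5) = 1, so lcm(12, 5) = 12·5 = 60, so 60 ∣ n.

Equivalent; both directions hold.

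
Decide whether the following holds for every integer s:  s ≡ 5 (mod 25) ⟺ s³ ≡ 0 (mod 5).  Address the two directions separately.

(⇒) holds; (⇐) fails.

(⟸) This fails: take s = 0. Then 0³ = 0 ≡ 0 (mod 5), yet 0 ≡ 0 (mod 25), not 5.

(⟹) Suppose s ≡ 5 (mod 25). Then s³ ≡ 5³ = 125 (mod 25), and since 5 ∣ 25, also s³ ≡ 0 (mod 5).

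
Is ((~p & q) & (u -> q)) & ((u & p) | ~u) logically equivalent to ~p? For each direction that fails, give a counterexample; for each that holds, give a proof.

(⇒) Assume the antecedent. If u is true, the antecedent cannot hold. If u is false, the antecedent forces (u = F, q = T, p = F), and ~p holds there. Either way ~p holds.

(⇐) This fails. Under u = F, q = F, p = F, the left side is false but the right side is true.

The forward direction holds; the converse fails.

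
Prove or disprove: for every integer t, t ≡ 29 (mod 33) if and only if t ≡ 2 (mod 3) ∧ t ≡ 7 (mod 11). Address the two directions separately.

Both directions hold.

Forward direction. Suppose t ≡ 29 (mod 33); write t = 33j + 29. Since 3 ∣ 33, reducing mod 3 gives t ≡ 29 ≡ 2 (mod 3); since 11 ∣ 33, reducing mod 11 gives t ≡ 29 ≡ 7 (mod 11).

Converse. If t ≡ 2 (mod 3) and t ≡ 7 (mod 11), then by the Chinese remainder theorem t ≡ 29 (mod 33). This is exactly t ≡ 29 (mod 33).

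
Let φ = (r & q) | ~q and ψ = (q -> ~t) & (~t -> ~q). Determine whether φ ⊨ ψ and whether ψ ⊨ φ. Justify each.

(⇐) Assume the antecedent. If q is true, the antecedent cannot hold. If q is false, (r & q) | ~q reduces to true regardless of the other variables. Either way (r & q) | ~q holds.

(⇒) This fails. Under q = T, t = F, r = T, the left side is true but the right side is false.

Only the converse holds.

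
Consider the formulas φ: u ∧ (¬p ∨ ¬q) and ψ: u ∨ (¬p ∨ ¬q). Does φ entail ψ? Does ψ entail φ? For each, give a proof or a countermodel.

Forward direction. Assume the antecedent. If u is true, u ∨ (¬p ∨ ¬q) reduces to true regardless of the other variables. If u is false, the antecedent cannot hold. Either way u ∨ (¬p ∨ ¬q) holds.

Converse. This fails. Under u = F, p = F, q = F, the left side is false but the right side is true.

Only the forward implication holds.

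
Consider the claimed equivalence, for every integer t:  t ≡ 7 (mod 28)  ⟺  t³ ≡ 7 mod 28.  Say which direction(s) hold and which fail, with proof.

(→) Suppose t ≡ 7 (mod 28). Write t = 28j + 7. Then (28j + 7)³ = 21952j³ + 16464j² + 4116j + 343 = 28(784j³ + 588j² + 147j + 12) + 7, so t³ ≡ 7 (mod 28).

(←) Conversely, suppose t³ ≡ 7 (mod 28). The only residue r in {0, …, 27} with r³ ≡ 7 (mod 28) is r = 7, so t ≡ 7 (mod 28).

Equivalent; both directions hold.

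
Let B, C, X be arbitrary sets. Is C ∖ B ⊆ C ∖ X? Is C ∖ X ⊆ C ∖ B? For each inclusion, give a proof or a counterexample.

(⊆) fails and (⊇) fails.

(⊆) This inclusion fails. Take B = ∅, C = {1}, X = {1}; then 1 ∈ C ∖ B but 1 ∉ C ∖ X.

(⊇) This inclusion fails. Take B = {1}, C = {1}, X = ∅; then 1 ∈ C ∖ X but 1 ∉ C ∖ B.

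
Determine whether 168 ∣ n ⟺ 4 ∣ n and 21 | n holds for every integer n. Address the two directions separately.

Not equivalent: only (⇒) holds.

(⟹) If 168 ∣ n, write n = 168q. Since 168 = 42·4, n = 4·(42q), so 4 ∣ n; and since 168 = 8·21, n = 21·(8q), so 21 ∣ n.

(⟸) This fails: take n = 84. Both 4 ∣ 84 and 21 ∣ 84, yet 84 is not a multiple of 168 (since 84 = 0·168 + 84), so 168 ∤ 84.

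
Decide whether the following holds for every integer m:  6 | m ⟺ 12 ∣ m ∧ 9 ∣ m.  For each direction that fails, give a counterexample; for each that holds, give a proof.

Forward direction. This fails: take m = 6. Certainly 6 ∣ 6, but 12 ∤ 6.

Converse. Suppose 12 ∣ m and 9 ∣ m. Any common multiple of 12 and 9 is a multiple of their lcm; here lcm(12, 9) = 12·9/gcd(12, 9) = 108/3 = 36, so 36 ∣ m. Since 6 ∣ 36, it follows that 6 ∣ m.

Only the converse holds.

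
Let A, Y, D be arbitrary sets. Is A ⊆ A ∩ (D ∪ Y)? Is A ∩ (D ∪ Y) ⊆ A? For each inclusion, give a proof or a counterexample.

Forward inclusion. This inclusion fails. Take A = {1}, Y = ∅, D = ∅; then 1 ∈ A but 1 ∉ A ∩ (D ∪ Y).

Reverse inclusion. Let x ∈ A ∩ (D ∪ Y). Then either x ∈ A ∩ Y and x ∉ D; or x ∈ A ∩ D and x ∉ Y; or x ∈ A ∩ Y ∩ D. In each case x ∈ A, so A ∩ (D ∪ Y) ⊆ A.

Only the reverse inclusion holds.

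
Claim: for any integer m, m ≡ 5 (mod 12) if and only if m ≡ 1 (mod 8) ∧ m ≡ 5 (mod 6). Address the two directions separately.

(→) This fails: m = 5 gives 5 ≡ 5 (mod 12) but 5 ≡ 5 (mod 8), so the conjunction on the right does not hold.

(←) Conversely, if m ≡ 1 (mod 8) and m ≡ 5 (mod 6), then by the Chinese remainder theorem m ≡ 17 (mod 24). Since 17 ≡ 5 (mod 12) and 12 ∣ 24, we get m ≡ 5 (mod 12).

The forward direction fails; the converse holds.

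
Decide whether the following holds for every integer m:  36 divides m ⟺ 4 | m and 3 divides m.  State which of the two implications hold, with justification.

Only the forward implication holds.

[⇒] If 36 ∣ m, write m = 36q. Since 36 = 9·4, m = 4·(9q), so 4 ∣ m; and since 36 = 12·3, m = 3·(12q), so 3 ∣ m.

[⇐] This fails: take m = 12. Both 4 ∣ 12 and 3 ∣ 12, yet 12 is not a multiple of 36 (since 12 = 0·36 + 12), so 36 ∤ 12.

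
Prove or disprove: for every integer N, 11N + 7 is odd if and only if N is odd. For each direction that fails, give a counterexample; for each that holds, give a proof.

(⟹) This fails: N = 2 gives 11N + 7 = 29, which is odd, but 2 is even, not odd.

(⟸) This also fails: N = 1 is odd, but 11N + 7 = 18 is even, not odd.

(⇒) fails and (⇐) fails.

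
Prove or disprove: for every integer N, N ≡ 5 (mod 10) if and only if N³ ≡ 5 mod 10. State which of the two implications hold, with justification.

The biconditional holds.

Converse. For the converse, argue contrapositively. If N ≢ 5 (mod 10), then N is congruent to one of 0, 1, 2, 3, 4, 6, 7, 8, 9 modulo 10, and these give N³ ≡ 0, 1, 8, 7, 4, 6, 3, 2, 9 respectively — never 5.

Forward direction. Suppose N ≡ 5 (mod 10). Write N = 10j + 5. Then (10j + 5)³ = 1000j³ + 1500j² + 750j + 125 = 10(100j³ + 150j² + 75j + 12) + 5, so N³ ≡ 5 (mod 10).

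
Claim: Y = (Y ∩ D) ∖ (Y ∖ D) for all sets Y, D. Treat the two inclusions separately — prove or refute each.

Only the reverse inclusion holds.

Forward inclusion. This inclusion fails. Take Y = {1}, D = ∅; then 1 ∈ Y but 1 ∉ (Y ∩ D) ∖ (Y ∖ D).

Reverse inclusion. Let x ∈ (Y ∩ D) ∖ (Y ∖ D). Then x ∈ Y ∩ D, from which x ∈ Y.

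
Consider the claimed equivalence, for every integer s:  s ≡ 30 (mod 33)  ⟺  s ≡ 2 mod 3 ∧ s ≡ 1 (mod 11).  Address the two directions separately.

Forward direction. This fails: s = 30 gives 30 ≡ 30 (mod 33) but 30 ≡ 0 (mod 3), so the conjunction on the right does not hold.

Converse. This fails: s = 23 satisfies both congruences on the right (23 ≡ 2 mod 3 and 23 ≡ 1 mod 11) yet 23 ≡ 23 (mod 33), not 30.

(⇒) fails and (⇐) fails.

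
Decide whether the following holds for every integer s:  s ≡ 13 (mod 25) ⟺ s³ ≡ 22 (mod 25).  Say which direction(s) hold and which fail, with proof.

Both directions hold.

Forward direction. Suppose s ≡ 13 (mod 25). Write s = 25j + 13. Then (25j + 13)³ = 15625j³ + 24375j² + 12675j + 2197 = 25(625j³ + 975j² + 507j + 87) + 22, so s³ ≡ 22 (mod 25).

Converse. Suppose s³ ≡ 22 (mod 25). The only residue r in {0, …, 24} with r³ ≡ 22 (mod 25) is r = 13, so s ≡ 13 (mod 25).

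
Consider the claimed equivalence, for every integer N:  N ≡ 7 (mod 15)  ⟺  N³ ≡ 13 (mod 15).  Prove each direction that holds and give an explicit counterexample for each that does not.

Converse. Suppose N³ ≡ 13 (mod 15). The only residue r in {0, …, 14} with r³ ≡ 13 (mod 15) is r = 7, so N ≡ 7 (mod 15).

Forward direction. Suppose N ≡ 7 (mod 15). Write N = 15j + 7. Then (15j + 7)³ = 3375j³ + 4725j² + 2205j + 343 = 15(225j³ + 315j² + 147j + 22) + 13, so N³ ≡ 13 (mod 15).

Equivalent; both directions hold.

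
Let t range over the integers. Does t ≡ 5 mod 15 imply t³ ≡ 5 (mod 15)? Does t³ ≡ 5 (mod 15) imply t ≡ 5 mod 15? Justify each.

Both directions hold.

Converse. Suppose t³ ≡ 5 (mod 15). The only residue r in {0, …, 14} with r³ ≡ 5 (mod 15) is r = 5, so t ≡ 5 (mod 15).

Forward direction. Suppose t ≡ 5 mod 15. Write t = 15j + 5. Then (15j + 5)³ = 3375j³ + 3375j² + 1125j + 125 = 15(225j³ + 225j² + 75j + 8) + 5, so t³ ≡ 5 (mod 15).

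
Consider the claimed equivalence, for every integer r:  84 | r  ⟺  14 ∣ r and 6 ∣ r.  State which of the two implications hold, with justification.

(⟹) If 84 ∣ r, write r = 84q. Since 84 = 6·14, r = 14·(6q), so 14 ∣ r; and since 84 = 14·6, r = 6·(14q), so 6 ∣ r.

(⟸) This fails: take r = 42. Both 14 ∣ 42 and 6 ∣ 42, yet 42 is not a multiple of 84 (since 42 = 0·84 + 42), so 84 ∤ 42.

Only the forward direction holds.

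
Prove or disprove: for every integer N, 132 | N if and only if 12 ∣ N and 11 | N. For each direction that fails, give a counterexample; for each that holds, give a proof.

(→) If 132 ∣ N, write N = 132q. Since 132 = 11·12, N = 12·(11q), so 12 ∣ N; and since 132 = 12·11, N = 11·(12q), so 11 ∣ N.

(←) Suppose 12 ∣ N and 11 ∣ N. Any common multiple of 12 and 11 is a multiple of their lcm; here gcd(12, 11) = 1, so lcm(12, 11) = 12·11 = 132, so 132 ∣ N.

Equivalent; both directions hold.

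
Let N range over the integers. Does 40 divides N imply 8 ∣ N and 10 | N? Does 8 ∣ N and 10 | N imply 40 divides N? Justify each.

Equivalent; both directions hold.

(⟹) If 40 ∣ N, write N = 40q. Since 40 = 5·8, N = 8·(5q), so 8 ∣ N; and since 40 = 4·10, N = 10·(4q), so 10 ∣ N.

(⟸) Suppose 8 ∣ N and 10 ∣ N. Any common multiple of 8 and 10 is a multiple of their lcm; here lcm(8, 10) = 8·10/gcd(8, 10) = 80/2 = 40, so 40 ∣ N.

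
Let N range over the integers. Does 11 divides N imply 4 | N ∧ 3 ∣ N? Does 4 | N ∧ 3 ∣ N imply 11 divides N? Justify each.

(⇒) This fails: take N = 11. Certainly 11 ∣ 11, but 4 ∤ 11.

(⇐) This fails: take N = 12. Both 4 ∣ 12 and 3 ∣ 12, yet 12 is not a multiple of 11 (since 12 = 1·11 + 1), so 11 ∤ 12.

Neither implication holds.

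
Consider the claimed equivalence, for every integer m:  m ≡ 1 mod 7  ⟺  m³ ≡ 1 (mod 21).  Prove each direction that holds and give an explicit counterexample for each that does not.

Forward direction. This fails: take m = 8. Then 8 ≡ 1 (mod 7), but 8³ = 512 ≡ 8 (mod 21), not 1.

Converse. This fails: take m = 4. Then 4³ = 64 ≡ 1 (mod 21), yet 4 ≡ 4 (mod 7), not 1.

Both directions fail.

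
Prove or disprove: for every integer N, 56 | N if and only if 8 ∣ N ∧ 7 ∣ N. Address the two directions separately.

(⟹) If 56 ∣ N, write N = 56q. Since 56 = 7·8, N = 8·(7q), so 8 ∣ N; and since 56 = 8·7, N = 7·(8q), so 7 ∣ N.

(⟸) Suppose 8 ∣ N and 7 ∣ N. Any common multiple of 8 and 7 is a multiple of their lcm; here gcd(8, 7) = 1, so lcm(8, 7) = 8·7 = 56, so 56 ∣ N.

Both directions hold; the statement is true.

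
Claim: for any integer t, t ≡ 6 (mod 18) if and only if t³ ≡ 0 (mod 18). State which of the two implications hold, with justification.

[⇒] Suppose t ≡ 6 (mod 18). Write t = 18j + 6. Then (18j + 6)³ = 5832j³ + 5832j² + 1944j + 216 = 18(324j³ + 324j² + 108j + 12) + 0, so t³ ≡ 0 (mod 18).

[⇐] This fails: take t = 0. Then 0³ = 0 ≡ 0 (mod 18), yet 0 ≡ 0 (mod 18), not 6.

(⇒) holds; (⇐) fails.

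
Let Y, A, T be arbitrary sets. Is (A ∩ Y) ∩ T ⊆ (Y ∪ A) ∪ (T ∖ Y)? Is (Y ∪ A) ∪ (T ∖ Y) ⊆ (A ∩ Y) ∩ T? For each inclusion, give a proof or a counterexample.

The sets are not equal: only the forward inclusion holds.

(⊆) Let x ∈ (A ∩ Y) ∩ T. Then x ∈ Y ∩ A ∩ T, from which x ∈ (Y ∪ A) ∪ (T ∖ Y).

(⊇) This inclusion fails. Take Y = {1}, A = ∅, T = ∅; then 1 ∈ (Y ∪ A) ∪ (T ∖ Y) but 1 ∉ (A ∩ Y) ∩ T.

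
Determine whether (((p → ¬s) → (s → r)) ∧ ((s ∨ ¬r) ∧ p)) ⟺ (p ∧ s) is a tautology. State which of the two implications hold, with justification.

Not equivalent: only (⇐) holds.

(⇒) This fails. Under p = T, r = F, s = F, the left side is true but the right side is false.

(⇐) Assume the antecedent. If p is true, the antecedent forces (p = T, r = F, s = T) or (p = T, r = T, s = T), and the consequent holds there. If p is false, the antecedent cannot hold. Either way the consequent holds.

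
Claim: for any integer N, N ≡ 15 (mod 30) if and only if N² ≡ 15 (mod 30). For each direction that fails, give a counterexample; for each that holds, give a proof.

The biconditional holds.

(→) Suppose N ≡ 15 (mod 30). Write N = 30j + 15. Then (30j + 15)² = 900j² + 900j + 225 = 30(30j² + 30j + 7) + 15, so N² ≡ 15 (mod 30).

(←) Conversely, suppose N² ≡ 15 (mod 30). The only residue r in {0, …, 29} with r² ≡ 15 (mod 30) is r = 15, so N ≡ 15 (mod 30).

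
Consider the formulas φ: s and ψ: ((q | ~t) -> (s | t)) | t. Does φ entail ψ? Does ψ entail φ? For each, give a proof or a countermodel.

Not equivalent: only (⇒) holds.

(⇒) Assume the antecedent. If s is true, ((q | ~t) -> (s | t)) | t reduces to true regardless of the other variables. If s is false, the antecedent cannot hold. Either way ((q | ~t) -> (s | t)) | t holds.

(⇐) This fails. Under s = F, q = F, t = T, the left side is false but the right side is true.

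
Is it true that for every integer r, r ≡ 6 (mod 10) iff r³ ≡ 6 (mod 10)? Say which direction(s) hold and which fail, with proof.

[⇒] Suppose r ≡ 6 (mod 10). Write r = 10j + 6. Then (10j + 6)³ = 1000j³ + 1800j² + 1080j + 216 = 10(100j³ + 180j² + 108j + 21) + 6, so r³ ≡ 6 (mod 10).

[⇐] Conversely, suppose r³ ≡ 6 (mod 10). The only residue r in {0, …, 9} with r³ ≡ 6 (mod 10) is r = 6, so r ≡ 6 (mod 10).

Both directions hold; the statement is true.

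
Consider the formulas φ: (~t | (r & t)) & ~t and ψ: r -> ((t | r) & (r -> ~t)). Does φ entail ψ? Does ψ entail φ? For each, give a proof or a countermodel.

[⇐] This fails. Under t = T, r = F, the left side is false but the right side is true.

[⇒] Assume the antecedent. If t is true, the antecedent cannot hold. If t is false, r -> ((t | r) & (r -> ~t)) reduces to true regardless of the other variables. Either way r -> ((t | r) & (r -> ~t)) holds.

The forward direction holds; the converse fails.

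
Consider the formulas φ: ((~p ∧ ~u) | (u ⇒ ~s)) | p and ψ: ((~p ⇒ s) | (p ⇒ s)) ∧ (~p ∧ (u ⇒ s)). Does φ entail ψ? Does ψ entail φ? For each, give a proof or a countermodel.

Neither implication holds.

Forward direction. This fails. Under p = T, u = F, s = F, the left side is true but the right side is false.

Converse. This fails. Under p = F, u = T, s = T, the left side is false but the right side is true.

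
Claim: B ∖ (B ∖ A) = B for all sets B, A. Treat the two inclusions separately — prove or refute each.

The sets are not equal: only the forward inclusion holds.

(⟹) Let x ∈ B ∖ (B ∖ A). Then x ∈ B ∩ A, from which x ∈ B.

(⟸) This inclusion fails. Take B = {1}, A = ∅; then 1 ∈ B but 1 ∉ B ∖ (B ∖ A).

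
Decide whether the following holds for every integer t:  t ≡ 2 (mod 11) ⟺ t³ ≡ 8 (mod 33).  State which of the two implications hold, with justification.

[⇐] The residues r modulo 33 with r³ ≡ 8 (mod 33) are exactly {2}, and each is ≡ 2 (mod 11).

[⇒] This fails: take t = 13. Then 13 ≡ 2 (mod 11), but 13³ = 2197 ≡ 19 (mod 33), not 8.

(⇒) fails; (⇐) holds.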